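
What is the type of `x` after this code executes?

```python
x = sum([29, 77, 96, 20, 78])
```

sum() of ints returns int

int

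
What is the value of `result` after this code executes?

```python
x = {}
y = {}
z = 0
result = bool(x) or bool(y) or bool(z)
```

x = {}; y = {}; z = 0; result = False

False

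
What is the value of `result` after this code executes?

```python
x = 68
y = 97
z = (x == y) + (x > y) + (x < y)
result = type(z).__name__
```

x is int; y is int; z is int; result = 'int'

'int'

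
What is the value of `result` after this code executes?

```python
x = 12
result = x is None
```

x = 12; result = False

False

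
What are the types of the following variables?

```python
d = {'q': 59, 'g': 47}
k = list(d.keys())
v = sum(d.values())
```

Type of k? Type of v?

list() converts to list; sum of ints is int

list, int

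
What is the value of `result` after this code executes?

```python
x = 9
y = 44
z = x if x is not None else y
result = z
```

x = 9; y = 44; z = 9; result = 9

9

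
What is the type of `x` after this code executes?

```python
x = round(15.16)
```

round() with no decimal places returns int

int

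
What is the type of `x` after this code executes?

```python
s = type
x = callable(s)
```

callable() returns bool

bool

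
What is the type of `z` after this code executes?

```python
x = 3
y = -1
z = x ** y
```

int ** negative = float

float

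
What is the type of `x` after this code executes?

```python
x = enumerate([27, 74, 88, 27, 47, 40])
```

enumerate() returns an enumerate object

enumerate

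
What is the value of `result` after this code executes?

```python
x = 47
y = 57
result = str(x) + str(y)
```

x = 47; y = 57; result = '4757'

'4757'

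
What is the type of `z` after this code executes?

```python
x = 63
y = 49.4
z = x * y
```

int * float = float

float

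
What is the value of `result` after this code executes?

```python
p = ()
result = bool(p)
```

p = (); result = False

False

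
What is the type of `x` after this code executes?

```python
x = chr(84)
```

chr() returns str (single char)

str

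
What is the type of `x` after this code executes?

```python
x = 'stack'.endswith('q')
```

str.endswith() returns bool

bool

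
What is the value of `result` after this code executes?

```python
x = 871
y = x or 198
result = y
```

x = 871; y = 871; result = 871

871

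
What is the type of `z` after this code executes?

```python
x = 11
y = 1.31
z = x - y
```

int - float = float

float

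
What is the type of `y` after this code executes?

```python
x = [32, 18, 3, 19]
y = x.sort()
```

list.sort() returns None (mutates in place)

NoneType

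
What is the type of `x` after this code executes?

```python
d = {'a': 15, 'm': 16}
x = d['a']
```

Accessing dict[str, int] with str key returns int

int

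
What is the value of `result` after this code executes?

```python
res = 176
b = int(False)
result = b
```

res = 176; b = 0; result = 0

0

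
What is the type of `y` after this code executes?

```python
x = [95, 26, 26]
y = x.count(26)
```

list.count() returns int

int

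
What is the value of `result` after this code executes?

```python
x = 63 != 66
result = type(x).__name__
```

x is bool; result = 'bool'

'bool'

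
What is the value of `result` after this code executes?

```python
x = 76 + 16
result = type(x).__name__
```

x is int; result = 'int'

'int'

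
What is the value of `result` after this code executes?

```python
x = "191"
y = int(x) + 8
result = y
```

x = '191'; y = 199; result = 199

199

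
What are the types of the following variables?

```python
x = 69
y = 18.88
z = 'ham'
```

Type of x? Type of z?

x is assigned a bare integer (no decimal point), so it is an int; z is assigned a quoted string literal, so it is a str

int, str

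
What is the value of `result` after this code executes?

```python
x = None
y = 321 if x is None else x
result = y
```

x = None; y = 321; result = 321

321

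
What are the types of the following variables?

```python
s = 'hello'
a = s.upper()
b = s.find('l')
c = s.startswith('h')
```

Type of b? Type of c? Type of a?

find() returns int; startswith() returns bool; upper() returns str

int, bool, str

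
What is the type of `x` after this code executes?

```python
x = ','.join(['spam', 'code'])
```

str.join() returns str

str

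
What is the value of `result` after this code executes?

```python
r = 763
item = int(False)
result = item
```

r = 763; item = 0; result = 0

0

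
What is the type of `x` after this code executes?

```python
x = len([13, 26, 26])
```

len() always returns int

int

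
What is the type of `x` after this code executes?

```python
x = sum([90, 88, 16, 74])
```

sum() of ints returns int

int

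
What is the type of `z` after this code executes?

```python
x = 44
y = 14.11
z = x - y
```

int - float = float

float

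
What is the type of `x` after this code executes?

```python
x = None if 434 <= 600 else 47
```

434 <= 600 is True, so the if branch is taken

NoneType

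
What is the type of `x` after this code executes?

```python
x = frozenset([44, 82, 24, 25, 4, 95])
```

frozenset() returns frozenset

frozenset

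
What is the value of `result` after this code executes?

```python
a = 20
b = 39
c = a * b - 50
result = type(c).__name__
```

a is int; b is int; c is int; result = 'int'

'int'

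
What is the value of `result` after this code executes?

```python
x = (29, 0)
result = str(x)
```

x = (29, 0); result = '(29, 0)'

'(29, 0)'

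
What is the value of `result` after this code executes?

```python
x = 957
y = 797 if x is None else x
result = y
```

x = 957; y = 957; result = 957

957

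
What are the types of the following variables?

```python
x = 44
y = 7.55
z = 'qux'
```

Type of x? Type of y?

x is assigned a bare integer (no decimal point), so it is an int; y is assigned a number with a decimal point, so it is a float

int, float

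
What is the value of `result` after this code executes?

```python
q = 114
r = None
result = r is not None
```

q = 114; r = None; result = False

False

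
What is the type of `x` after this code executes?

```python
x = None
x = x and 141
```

'and' returns first falsy value (None)

NoneType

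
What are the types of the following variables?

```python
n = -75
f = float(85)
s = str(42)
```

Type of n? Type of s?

n is assigned a bare integer (no decimal point), so it is an int; s is assigned the result of calling str(), which returns a str

int, str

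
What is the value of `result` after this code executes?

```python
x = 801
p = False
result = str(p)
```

x = 801; p = False; result = 'False'

'False'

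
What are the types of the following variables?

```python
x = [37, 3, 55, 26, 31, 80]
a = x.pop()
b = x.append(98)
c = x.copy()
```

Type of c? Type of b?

copy() returns list; append() returns None

list, NoneType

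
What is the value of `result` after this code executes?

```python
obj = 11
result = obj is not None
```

obj = 11; result = True

True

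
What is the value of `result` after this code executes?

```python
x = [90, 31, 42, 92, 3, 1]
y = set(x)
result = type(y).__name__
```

x is list; y is set; result = 'set'

'set'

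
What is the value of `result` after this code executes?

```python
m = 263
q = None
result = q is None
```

m = 263; q = None; result = True

True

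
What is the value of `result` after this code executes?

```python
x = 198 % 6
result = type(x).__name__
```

x is int; result = 'int'

'int'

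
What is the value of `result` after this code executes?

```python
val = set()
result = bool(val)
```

val = set(); result = False

False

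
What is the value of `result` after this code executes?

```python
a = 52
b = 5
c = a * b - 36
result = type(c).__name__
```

a is int; b is int; c is int; result = 'int'

'int'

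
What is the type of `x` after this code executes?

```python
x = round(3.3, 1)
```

round() with decimal places returns float

float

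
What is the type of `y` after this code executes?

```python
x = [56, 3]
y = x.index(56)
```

list.index() returns int

int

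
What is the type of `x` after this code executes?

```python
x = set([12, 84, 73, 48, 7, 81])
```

set() constructor returns set

set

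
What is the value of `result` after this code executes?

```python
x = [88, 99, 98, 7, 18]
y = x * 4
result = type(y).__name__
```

x is list; y is list; result = 'list'

'list'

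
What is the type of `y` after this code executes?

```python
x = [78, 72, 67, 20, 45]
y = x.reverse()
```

list.reverse() returns None

NoneType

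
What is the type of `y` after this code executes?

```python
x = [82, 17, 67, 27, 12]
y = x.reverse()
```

list.reverse() returns None

NoneType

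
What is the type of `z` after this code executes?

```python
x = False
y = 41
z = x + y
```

bool + int = int (bool is subclass of int)

int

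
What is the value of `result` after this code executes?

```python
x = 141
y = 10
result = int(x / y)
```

x = 141; y = 10; result = 14

14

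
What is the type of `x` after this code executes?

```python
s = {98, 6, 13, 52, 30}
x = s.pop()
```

Popping from set[int] returns int

int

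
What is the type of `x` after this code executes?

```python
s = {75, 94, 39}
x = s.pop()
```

Popping from set[int] returns int

int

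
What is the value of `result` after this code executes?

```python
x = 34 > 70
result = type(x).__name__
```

x is bool; result = 'bool'

'bool'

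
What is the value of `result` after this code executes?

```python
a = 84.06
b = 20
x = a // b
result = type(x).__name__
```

a is float; b is int; x is float; result = 'float'

'float'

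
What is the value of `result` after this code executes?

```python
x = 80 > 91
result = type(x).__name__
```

x is bool; result = 'bool'

'bool'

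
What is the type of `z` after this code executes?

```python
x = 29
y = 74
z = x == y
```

Equality comparison returns bool

bool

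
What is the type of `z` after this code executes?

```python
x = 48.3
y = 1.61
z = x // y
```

float // float = float

float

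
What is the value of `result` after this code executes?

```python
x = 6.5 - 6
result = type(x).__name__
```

x is float; result = 'float'

'float'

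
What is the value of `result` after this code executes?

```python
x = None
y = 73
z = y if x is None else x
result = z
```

x = None; y = 73; z = 73; result = 73

73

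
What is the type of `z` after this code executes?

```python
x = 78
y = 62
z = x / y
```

int / int = float

float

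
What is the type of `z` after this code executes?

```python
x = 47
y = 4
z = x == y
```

Comparison returns bool

bool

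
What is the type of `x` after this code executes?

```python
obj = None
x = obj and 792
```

'and' returns first falsy value (None)

NoneType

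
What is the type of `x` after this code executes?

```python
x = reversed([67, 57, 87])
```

reversed() on a list returns list_reverseiterator

list_reverseiterator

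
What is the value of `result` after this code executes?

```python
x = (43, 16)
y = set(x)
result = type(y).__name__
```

x is tuple; y is set; result = 'set'

'set'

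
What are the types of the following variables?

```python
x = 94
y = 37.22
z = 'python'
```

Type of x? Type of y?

x is assigned a bare integer (no decimal point), so it is an int; y is assigned a number with a decimal point, so it is a float

int, float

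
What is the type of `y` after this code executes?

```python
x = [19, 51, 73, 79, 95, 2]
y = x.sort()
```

list.sort() returns None (mutates in place)

NoneType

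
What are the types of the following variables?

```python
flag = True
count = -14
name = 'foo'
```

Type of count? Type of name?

count is assigned a bare integer (no decimal point), so it is an int; name is assigned a quoted string literal, so it is a str

int, str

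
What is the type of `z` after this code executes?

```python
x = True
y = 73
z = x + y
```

bool + int = int (bool is subclass of int)

int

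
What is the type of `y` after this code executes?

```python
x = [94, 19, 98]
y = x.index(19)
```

list.index() returns int

int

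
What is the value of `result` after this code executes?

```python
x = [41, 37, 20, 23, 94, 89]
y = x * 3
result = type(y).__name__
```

x is list; y is list; result = 'list'

'list'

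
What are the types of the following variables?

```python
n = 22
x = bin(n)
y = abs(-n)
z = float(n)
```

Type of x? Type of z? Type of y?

bin() returns str; float() returns float; abs() of int returns int

str, float, int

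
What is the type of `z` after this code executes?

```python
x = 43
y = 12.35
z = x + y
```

int + float = float

float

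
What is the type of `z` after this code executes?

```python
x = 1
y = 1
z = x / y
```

int / int = float

float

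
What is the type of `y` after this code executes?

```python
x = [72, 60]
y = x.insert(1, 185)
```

list.insert() returns None

NoneType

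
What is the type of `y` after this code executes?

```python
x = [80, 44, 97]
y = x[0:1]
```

Slicing a list returns a list

list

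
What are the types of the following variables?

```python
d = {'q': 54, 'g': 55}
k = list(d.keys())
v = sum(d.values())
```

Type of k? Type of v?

list() converts to list; sum of ints is int

list, int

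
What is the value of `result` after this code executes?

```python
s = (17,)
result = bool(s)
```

s = (17,); result = True

True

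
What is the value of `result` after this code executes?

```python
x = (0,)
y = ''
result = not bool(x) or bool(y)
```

x = (0,); y = ''; result = False

False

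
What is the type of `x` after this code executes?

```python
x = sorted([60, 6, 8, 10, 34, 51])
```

sorted() always returns list

list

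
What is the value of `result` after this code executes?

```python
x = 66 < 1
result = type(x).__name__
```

x is bool; result = 'bool'

'bool'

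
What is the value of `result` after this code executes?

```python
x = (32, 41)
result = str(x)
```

x = (32, 41); result = '(32, 41)'

'(32, 41)'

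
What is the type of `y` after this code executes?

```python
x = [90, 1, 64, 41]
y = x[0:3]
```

Slicing a list returns a list

list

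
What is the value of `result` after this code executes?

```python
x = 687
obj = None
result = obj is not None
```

x = 687; obj = None; result = False

False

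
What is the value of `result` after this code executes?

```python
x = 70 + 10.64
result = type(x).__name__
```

x is float; result = 'float'

'float'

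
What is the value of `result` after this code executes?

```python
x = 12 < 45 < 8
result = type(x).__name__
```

x is bool; result = 'bool'

'bool'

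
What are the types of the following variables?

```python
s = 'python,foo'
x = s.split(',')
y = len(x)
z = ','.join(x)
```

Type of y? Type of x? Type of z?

len() returns int; str.split() returns list; str.join() returns str

int, list, str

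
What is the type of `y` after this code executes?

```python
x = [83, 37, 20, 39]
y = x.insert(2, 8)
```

list.insert() returns None

NoneType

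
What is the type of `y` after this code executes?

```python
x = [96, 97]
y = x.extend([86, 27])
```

list.extend() returns None

NoneType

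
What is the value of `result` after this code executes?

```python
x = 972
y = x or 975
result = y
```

x = 972; y = 972; result = 972

972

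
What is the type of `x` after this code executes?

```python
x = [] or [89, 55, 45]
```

'or' returns first truthy value (list)

list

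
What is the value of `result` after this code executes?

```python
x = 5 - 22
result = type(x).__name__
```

x is int; result = 'int'

'int'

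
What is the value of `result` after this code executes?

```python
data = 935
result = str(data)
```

data = 935; result = '935'

'935'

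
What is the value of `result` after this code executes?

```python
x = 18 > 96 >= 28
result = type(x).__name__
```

x is bool; result = 'bool'

'bool'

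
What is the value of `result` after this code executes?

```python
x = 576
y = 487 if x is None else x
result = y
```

x = 576; y = 576; result = 576

576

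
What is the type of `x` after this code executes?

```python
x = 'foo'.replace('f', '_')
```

str.replace() returns str

str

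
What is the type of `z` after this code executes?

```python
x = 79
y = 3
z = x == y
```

Equality comparison returns bool

bool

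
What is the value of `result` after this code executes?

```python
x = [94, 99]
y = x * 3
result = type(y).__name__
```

x is list; y is list; result = 'list'

'list'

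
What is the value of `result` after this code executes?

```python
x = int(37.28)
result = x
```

x = 37; result = 37

37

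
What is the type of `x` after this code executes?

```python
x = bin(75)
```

bin() returns str representation

str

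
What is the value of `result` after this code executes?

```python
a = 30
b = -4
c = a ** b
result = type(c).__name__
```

a is int; b is int; c is float; result = 'float'

'float'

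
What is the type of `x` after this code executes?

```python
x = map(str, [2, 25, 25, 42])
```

map() returns a map object

map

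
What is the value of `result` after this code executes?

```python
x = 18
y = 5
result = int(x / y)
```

x = 18; y = 5; result = 3

3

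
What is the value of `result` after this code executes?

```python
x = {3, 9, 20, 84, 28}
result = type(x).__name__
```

x is set; result = 'set'

'set'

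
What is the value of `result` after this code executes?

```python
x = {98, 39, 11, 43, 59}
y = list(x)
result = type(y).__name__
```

x is set; y is list; result = 'list'

'list'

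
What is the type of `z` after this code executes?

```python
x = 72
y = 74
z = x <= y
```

Comparison returns bool

bool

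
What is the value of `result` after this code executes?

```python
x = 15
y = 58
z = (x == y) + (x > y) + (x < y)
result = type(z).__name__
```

x is int; y is int; z is int; result = 'int'

'int'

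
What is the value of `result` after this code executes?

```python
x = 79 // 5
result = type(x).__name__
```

x is int; result = 'int'

'int'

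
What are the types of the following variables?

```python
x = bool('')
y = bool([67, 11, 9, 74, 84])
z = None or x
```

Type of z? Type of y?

None or bool returns the bool; bool() returns bool

bool, bool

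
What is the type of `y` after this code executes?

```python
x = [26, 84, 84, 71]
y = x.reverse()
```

list.reverse() returns None

NoneType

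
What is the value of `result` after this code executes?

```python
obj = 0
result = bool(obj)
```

obj = 0; result = False

False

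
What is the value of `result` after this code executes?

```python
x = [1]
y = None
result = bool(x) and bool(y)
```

x = [1]; y = None; result = False

False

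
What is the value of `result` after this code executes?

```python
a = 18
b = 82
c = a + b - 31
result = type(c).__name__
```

a is int; b is int; c is int; result = 'int'

'int'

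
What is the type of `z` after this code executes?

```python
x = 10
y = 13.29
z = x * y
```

int * float = float

float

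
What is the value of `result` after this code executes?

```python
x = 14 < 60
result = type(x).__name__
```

x is bool; result = 'bool'

'bool'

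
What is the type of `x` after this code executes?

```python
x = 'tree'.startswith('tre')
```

str.startswith() returns bool

bool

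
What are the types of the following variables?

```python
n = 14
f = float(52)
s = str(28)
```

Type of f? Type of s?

f is assigned the result of calling float(), which returns a float; s is assigned the result of calling str(), which returns a str

float, str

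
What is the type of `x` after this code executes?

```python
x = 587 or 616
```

'or' returns first truthy value (int)

int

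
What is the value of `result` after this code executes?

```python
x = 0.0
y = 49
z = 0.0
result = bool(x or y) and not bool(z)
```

x = 0.0; y = 49; z = 0.0; result = True

True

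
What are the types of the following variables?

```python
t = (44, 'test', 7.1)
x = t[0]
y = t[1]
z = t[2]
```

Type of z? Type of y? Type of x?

tuple[2] is float; tuple[1] is str; tuple[0] is int

float, str, int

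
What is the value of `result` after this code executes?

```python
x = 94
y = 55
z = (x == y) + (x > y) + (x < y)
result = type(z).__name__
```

x is int; y is int; z is int; result = 'int'

'int'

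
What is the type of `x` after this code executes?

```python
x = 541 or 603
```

'or' returns first truthy value (int)

int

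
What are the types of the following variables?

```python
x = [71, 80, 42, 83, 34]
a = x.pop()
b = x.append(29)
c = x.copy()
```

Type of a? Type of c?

pop() returns element; copy() returns list

int, list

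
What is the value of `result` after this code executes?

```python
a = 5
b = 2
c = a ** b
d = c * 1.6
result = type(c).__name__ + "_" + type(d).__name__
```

a is int; b is int; c is int; d is float; result = 'int_float'

'int_float'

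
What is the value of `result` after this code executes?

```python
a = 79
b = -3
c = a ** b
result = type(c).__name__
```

a is int; b is int; c is float; result = 'float'

'float'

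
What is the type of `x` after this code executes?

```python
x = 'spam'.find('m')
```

str.find() returns int index

int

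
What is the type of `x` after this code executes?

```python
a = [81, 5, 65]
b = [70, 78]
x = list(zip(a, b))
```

list(zip()) returns a list of tuples

list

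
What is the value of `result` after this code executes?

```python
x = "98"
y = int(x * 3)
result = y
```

x = '98'; y = 989898; result = 989898

989898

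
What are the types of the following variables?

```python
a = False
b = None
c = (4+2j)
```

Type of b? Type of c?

b is assigned None, whose type is NoneType; c is assigned (4+2j), an int plus an imaginary literal (j suffix), which evaluates to complex

NoneType, complex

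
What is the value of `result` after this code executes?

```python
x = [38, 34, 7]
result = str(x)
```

x = [38, 34, 7]; result = '[38, 34, 7]'

'[38, 34, 7]'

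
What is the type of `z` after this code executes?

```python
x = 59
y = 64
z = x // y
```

int // int = int

int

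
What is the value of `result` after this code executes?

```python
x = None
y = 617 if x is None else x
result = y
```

x = None; y = 617; result = 617

617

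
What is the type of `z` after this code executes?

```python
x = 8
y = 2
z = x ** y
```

positive int ** positive int = int

int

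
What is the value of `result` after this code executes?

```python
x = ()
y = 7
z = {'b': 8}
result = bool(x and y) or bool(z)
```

x = (); y = 7; z = {'b': 8}; result = True

True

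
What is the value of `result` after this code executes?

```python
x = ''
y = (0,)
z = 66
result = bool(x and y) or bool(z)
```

x = ''; y = (0,); z = 66; result = True

True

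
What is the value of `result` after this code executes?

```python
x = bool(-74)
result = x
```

x = True; result = True

True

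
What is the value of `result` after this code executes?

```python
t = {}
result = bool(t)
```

t = {}; result = False

False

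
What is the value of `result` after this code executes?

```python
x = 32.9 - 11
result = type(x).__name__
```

x is float; result = 'float'

'float'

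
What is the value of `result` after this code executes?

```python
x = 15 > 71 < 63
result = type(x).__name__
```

x is bool; result = 'bool'

'bool'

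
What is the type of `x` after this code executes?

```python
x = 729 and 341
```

'and' with truthy values returns last operand (int)

int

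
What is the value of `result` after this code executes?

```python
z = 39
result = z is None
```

z = 39; result = False

False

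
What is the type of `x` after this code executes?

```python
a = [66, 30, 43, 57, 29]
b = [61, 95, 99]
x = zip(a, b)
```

zip() returns a zip object

zip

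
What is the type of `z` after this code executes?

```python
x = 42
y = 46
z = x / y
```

int / int = float

float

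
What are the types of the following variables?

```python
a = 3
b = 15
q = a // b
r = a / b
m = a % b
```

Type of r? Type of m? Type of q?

/ returns float; % of ints returns int; // returns int

float, int, int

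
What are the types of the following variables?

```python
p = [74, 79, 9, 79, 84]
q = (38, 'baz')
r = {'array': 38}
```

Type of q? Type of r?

q is assigned a tuple (parenthesized, comma-separated values); r is assigned a dict literal ({key: value})

tuple, dict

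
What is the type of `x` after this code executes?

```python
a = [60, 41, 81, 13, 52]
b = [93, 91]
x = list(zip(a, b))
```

list(zip()) returns a list of tuples

list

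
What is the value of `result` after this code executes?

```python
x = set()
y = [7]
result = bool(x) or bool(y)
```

x = set(); y = [7]; result = True

True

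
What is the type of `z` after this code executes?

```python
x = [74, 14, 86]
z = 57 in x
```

'in' operator returns bool

bool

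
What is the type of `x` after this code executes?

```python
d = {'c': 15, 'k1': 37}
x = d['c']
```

Accessing dict[str, int] with str key returns int

int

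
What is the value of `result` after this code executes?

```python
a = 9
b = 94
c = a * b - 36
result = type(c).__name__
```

a is int; b is int; c is int; result = 'int'

'int'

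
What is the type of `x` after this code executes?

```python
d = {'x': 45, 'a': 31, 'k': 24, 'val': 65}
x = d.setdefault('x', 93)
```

dict.setdefault() returns the (existing or default) value

int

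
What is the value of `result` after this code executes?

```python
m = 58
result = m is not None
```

m = 58; result = True

True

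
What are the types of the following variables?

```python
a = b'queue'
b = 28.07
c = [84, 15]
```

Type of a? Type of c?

a is assigned a bytes literal (b'...' prefix); c is assigned a list literal (square brackets)

bytes, list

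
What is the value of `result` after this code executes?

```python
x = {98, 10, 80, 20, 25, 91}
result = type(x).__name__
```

x is set; result = 'set'

'set'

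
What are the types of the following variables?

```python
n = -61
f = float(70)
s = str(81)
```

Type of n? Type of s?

n is assigned a bare integer (no decimal point), so it is an int; s is assigned the result of calling str(), which returns a str

int, str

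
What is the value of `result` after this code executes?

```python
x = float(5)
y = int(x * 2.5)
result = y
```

x = 5.0; y = 12; result = 12

12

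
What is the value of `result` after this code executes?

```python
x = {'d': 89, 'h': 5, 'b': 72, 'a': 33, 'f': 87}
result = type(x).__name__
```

x is dict; result = 'dict'

'dict'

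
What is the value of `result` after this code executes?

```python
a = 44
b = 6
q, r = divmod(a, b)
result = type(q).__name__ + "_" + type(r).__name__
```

a is int; b is int; q is int; r is int; result = 'int_int'

'int_int'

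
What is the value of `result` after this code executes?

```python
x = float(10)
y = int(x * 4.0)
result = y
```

x = 10.0; y = 40; result = 40

40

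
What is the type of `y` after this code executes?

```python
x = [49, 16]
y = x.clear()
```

list.clear() returns None

NoneType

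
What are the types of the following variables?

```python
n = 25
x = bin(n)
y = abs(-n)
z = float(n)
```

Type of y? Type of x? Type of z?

abs() of int returns int; bin() returns str; float() returns float

int, str, float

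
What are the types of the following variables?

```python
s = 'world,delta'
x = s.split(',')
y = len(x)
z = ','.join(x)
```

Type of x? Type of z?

str.split() returns list; str.join() returns str

list, str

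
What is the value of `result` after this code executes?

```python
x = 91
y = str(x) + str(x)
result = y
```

x = 91; y = '9191'; result = '9191'

'9191'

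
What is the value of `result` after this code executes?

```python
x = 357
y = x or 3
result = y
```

x = 357; y = 357; result = 357

357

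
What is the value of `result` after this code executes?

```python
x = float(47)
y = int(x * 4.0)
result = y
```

x = 47.0; y = 188; result = 188

188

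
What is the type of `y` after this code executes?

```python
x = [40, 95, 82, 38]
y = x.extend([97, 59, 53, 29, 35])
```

list.extend() returns None

NoneType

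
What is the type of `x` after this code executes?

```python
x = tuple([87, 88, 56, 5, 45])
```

tuple() constructor returns tuple

tuple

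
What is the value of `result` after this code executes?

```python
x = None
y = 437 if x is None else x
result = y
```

x = None; y = 437; result = 437

437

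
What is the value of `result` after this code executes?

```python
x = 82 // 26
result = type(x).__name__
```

x is int; result = 'int'

'int'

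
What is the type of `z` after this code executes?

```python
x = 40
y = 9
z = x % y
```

int % int = int

int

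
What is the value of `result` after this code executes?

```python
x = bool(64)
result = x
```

x = True; result = True

True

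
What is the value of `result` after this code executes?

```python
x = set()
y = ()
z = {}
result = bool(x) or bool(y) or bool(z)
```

x = set(); y = (); z = {}; result = False

False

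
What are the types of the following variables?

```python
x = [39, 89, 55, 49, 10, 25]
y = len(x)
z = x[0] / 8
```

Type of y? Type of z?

len() returns int; int / int = float

int, float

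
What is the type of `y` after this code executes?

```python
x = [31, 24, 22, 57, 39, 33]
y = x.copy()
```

list.copy() returns list

list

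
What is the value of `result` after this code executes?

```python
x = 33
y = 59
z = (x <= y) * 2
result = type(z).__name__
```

x is int; y is int; z is int; result = 'int'

'int'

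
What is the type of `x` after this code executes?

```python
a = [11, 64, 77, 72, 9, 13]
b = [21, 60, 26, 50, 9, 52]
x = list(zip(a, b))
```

list(zip()) returns a list of tuples

list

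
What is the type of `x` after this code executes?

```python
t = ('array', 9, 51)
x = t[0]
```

Index 0 of tuple is a str literal

str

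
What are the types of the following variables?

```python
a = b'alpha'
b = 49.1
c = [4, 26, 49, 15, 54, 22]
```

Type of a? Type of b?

a is assigned a bytes literal (b'...' prefix); b is assigned a number with a decimal point, so it is a float

bytes, float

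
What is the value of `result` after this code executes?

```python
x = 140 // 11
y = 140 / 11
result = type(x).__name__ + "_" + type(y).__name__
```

x is int; y is float; result = 'int_float'

'int_float'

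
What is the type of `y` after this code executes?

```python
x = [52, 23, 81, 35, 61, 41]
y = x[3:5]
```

Slicing a list returns a list

list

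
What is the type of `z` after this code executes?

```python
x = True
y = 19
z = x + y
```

bool + int = int (bool is subclass of int)

int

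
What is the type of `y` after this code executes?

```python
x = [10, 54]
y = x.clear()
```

list.clear() returns None

NoneType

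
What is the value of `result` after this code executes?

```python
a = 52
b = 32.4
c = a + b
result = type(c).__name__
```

a is int; b is float; c is float; result = 'float'

'float'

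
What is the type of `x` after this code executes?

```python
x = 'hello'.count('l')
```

str.count() returns int

int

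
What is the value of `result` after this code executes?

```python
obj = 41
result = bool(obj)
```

obj = 41; result = True

True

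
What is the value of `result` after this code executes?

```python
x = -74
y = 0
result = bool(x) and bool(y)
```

x = -74; y = 0; result = False

False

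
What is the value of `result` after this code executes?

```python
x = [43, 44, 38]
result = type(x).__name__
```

x is list; result = 'list'

'list'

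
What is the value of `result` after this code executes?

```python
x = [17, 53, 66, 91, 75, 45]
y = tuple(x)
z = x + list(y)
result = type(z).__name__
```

x is list; y is tuple; z is list; result = 'list'

'list'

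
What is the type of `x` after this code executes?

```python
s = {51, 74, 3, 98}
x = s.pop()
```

Popping from set[int] returns int

int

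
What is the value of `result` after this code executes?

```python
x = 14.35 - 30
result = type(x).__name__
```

x is float; result = 'float'

'float'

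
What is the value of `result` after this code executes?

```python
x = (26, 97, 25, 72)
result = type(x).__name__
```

x is tuple; result = 'tuple'

'tuple'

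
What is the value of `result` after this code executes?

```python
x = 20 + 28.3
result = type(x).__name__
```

x is float; result = 'float'

'float'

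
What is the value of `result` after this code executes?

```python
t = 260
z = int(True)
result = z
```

t = 260; z = 1; result = 1

1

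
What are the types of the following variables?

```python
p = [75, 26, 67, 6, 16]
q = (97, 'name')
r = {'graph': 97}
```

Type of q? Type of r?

q is assigned a tuple (parenthesized, comma-separated values); r is assigned a dict literal ({key: value})

tuple, dict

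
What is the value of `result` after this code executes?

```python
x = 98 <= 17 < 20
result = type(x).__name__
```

x is bool; result = 'bool'

'bool'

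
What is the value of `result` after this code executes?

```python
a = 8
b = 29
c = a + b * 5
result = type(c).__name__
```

a is int; b is int; c is int; result = 'int'

'int'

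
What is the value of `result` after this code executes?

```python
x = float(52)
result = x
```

x = 52.0; result = 52.0

52.0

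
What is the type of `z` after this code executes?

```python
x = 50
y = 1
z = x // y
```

int // int = int

int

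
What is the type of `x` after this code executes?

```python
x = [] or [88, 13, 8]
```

'or' returns first truthy value (list)

list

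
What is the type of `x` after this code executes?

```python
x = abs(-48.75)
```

abs() of float returns float

float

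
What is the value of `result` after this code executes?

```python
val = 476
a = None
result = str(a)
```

val = 476; a = None; result = 'None'

'None'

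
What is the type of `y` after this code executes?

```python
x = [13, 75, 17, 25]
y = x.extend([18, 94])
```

list.extend() returns None

NoneType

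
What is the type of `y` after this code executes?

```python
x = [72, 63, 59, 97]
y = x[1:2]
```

Slicing a list returns a list

list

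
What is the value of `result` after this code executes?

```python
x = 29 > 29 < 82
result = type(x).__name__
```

x is bool; result = 'bool'

'bool'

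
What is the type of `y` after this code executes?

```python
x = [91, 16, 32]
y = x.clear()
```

list.clear() returns None

NoneType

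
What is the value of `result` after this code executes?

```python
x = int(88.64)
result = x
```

x = 88; result = 88

88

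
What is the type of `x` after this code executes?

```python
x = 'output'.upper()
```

str.upper() returns str

str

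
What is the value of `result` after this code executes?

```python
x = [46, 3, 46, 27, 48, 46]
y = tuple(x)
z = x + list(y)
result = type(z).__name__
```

x is list; y is tuple; z is list; result = 'list'

'list'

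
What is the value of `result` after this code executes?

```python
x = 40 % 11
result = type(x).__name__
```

x is int; result = 'int'

'int'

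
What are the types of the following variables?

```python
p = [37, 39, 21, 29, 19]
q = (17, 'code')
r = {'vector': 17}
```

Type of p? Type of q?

p is assigned a list literal (square brackets); q is assigned a tuple (parenthesized, comma-separated values)

list, tuple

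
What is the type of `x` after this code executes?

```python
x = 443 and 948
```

'and' with truthy values returns last operand (int)

int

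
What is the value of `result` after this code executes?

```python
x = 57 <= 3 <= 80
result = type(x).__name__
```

x is bool; result = 'bool'

'bool'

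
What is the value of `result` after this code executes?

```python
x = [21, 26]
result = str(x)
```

x = [21, 26]; result = '[21, 26]'

'[21, 26]'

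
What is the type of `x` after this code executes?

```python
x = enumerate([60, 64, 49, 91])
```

enumerate() returns an enumerate object

enumerate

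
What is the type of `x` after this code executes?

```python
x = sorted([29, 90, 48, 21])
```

sorted() always returns list

list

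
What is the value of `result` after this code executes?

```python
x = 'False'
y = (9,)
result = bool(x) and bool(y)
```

x = 'False'; y = (9,); result = True

True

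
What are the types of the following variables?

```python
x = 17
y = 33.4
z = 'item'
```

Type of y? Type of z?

y is assigned a number with a decimal point, so it is a float; z is assigned a quoted string literal, so it is a str

float, str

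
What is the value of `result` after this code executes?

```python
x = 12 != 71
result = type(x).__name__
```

x is bool; result = 'bool'

'bool'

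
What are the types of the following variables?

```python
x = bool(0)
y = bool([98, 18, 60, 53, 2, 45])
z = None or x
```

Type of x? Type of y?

bool() returns bool; bool() returns bool

bool, bool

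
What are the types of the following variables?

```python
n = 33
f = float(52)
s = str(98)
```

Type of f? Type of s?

f is assigned the result of calling float(), which returns a float; s is assigned the result of calling str(), which returns a str

float, str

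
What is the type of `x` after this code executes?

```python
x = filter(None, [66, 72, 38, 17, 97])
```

filter() returns a filter object

filter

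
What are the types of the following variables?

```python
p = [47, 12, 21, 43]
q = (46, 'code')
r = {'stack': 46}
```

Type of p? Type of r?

p is assigned a list literal (square brackets); r is assigned a dict literal ({key: value})

list, dict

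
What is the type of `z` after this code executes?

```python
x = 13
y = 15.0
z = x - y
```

int - float = float

float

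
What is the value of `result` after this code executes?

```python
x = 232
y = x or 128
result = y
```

x = 232; y = 232; result = 232

232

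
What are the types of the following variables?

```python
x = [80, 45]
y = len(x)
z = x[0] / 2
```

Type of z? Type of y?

int / int = float; len() returns int

float, int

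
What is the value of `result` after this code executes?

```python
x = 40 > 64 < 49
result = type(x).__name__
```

x is bool; result = 'bool'

'bool'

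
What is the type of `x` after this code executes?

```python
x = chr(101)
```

chr() returns str (single char)

str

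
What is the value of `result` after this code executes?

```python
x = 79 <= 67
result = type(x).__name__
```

x is bool; result = 'bool'

'bool'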